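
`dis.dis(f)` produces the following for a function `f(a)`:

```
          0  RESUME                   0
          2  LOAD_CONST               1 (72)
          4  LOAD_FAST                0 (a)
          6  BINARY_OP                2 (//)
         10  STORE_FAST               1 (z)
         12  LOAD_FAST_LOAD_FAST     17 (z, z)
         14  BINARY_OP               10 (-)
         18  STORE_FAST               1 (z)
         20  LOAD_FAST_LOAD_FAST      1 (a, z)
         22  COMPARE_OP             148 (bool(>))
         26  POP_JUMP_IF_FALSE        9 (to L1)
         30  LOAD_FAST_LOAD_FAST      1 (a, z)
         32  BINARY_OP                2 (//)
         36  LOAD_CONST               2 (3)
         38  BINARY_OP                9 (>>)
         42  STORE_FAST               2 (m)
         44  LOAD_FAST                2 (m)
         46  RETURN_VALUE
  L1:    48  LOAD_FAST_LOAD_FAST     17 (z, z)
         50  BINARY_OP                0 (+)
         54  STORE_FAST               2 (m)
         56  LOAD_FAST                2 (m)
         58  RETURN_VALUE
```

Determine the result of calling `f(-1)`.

0

LOAD_CONST → push 72. Stack: [72]
LOAD_FAST a → push -1. Stack: [72, -1]
BINARY_OP // → 72 // -1 = -72. Stack: [-72]
STORE_FAST z → z=-72. Stack: []
LOAD_FAST_LOAD_FAST z,z → push -72,-72. Stack: [-72, -72]
BINARY_OP - → -72 - -72 = 0. Stack: [0]
STORE_FAST z → z=0. Stack: []
LOAD_FAST_LOAD_FAST a,z → push -1,0. Stack: [-1, 0]
COMPARE_OP bool(>) → -1 vs 0 = False. Stack: [False]
POP_JUMP_IF_FALSE → pop False; jump. Stack: []
LOAD_FAST_LOAD_FAST z,z → push 0,0. Stack: [0, 0]
BINARY_OP + → 0 + 0 = 0. Stack: [0]
STORE_FAST m → m=0. Stack: []
LOAD_FAST m → push 0. Stack: [0]
RETURN_VALUE → return 0.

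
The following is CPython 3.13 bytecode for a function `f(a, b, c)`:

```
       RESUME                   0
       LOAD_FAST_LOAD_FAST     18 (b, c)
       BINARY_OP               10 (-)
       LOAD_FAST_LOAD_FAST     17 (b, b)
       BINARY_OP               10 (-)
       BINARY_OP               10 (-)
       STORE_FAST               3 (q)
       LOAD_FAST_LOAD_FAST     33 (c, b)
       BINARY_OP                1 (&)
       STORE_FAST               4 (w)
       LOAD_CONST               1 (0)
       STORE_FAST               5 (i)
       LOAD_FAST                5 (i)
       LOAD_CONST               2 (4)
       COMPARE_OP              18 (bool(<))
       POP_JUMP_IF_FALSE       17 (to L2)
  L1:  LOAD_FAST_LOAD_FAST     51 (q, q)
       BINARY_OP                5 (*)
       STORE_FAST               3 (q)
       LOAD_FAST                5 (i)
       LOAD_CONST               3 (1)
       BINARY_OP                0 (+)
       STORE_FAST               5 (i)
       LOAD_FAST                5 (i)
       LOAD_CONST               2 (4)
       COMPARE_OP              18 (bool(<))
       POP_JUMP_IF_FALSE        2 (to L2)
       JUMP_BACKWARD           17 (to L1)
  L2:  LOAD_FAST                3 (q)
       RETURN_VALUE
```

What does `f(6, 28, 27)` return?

1

LOAD_FAST_LOAD_FAST b,c → push 28,27. Stack: [28, 27]
BINARY_OP - → 28 - 27 = 1. Stack: [1]
LOAD_FAST_LOAD_FAST b,b → push 28,28. Stack: [1, 28, 28]
BINARY_OP - → 28 - 28 = 0. Stack: [1, 0]
BINARY_OP - → 1 - 0 = 1. Stack: [1]
STORE_FAST q → q=1. Stack: []
LOAD_FAST_LOAD_FAST c,b → push 27,28. Stack: [27, 28]
BINARY_OP & → 27 & 28 = 24. Stack: [24]
STORE_FAST w → w=24. Stack: []
LOAD_CONST → push 0. Stack: [0]
STORE_FAST i → i=0. Stack: []
LOAD_FAST i → push 0. Stack: [0]
LOAD_CONST → push 4. Stack: [0, 4]
COMPARE_OP bool(<) → 0 vs 4 = True. Stack: [True]
POP_JUMP_IF_FALSE → pop True; no jump. Stack: []
LOAD_FAST_LOAD_FAST q,q → push 1,1. Stack: [1, 1]
BINARY_OP * → 1 * 1 = 1. Stack: [1]
STORE_FAST q → q=1. Stack: []
LOAD_FAST i → push 0. Stack: [0]
LOAD_CONST → push 1. Stack: [0, 1]
BINARY_OP + → 0 + 1 = 1. Stack: [1]
STORE_FAST i → i=1. Stack: []
LOAD_FAST i → push 1. Stack: [1]
LOAD_CONST → push 4. Stack: [1, 4]
COMPARE_OP bool(<) → 1 vs 4 = True. Stack: [True]
POP_JUMP_IF_FALSE → pop True; no jump. Stack: []
LOAD_FAST_LOAD_FAST q,q → push 1,1. Stack: [1, 1]
BINARY_OP * → 1 * 1 = 1. Stack: [1]
STORE_FAST q → q=1. Stack: []
LOAD_FAST i → push 1. Stack: [1]
LOAD_CONST → push 1. Stack: [1, 1]
BINARY_OP + → 1 + 1 = 2. Stack: [2]
STORE_FAST i → i=2. Stack: []
LOAD_FAST i → push 2. Stack: [2]
LOAD_CONST → push 4. Stack: [2, 4]
COMPARE_OP bool(<) → 2 vs 4 = True. Stack: [True]
POP_JUMP_IF_FALSE → pop True; no jump. Stack: []
LOAD_FAST_LOAD_FAST q,q → push 1,1. Stack: [1, 1]
BINARY_OP * → 1 * 1 = 1. Stack: [1]
STORE_FAST q → q=1. Stack: []
LOAD_FAST i → push 2. Stack: [2]
LOAD_CONST → push 1. Stack: [2, 1]
BINARY_OP + → 2 + 1 = 3. Stack: [3]
STORE_FAST i → i=3. Stack: []
LOAD_FAST i → push 3. Stack: [3]
LOAD_CONST → push 4. Stack: [3, 4]
COMPARE_OP bool(<) → 3 vs 4 = True. Stack: [True]
POP_JUMP_IF_FALSE → pop True; no jump. Stack: []
LOAD_FAST_LOAD_FAST q,q → push 1,1. Stack: [1, 1]
BINARY_OP * → 1 * 1 = 1. Stack: [1]
STORE_FAST q → q=1. Stack: []
LOAD_FAST i → push 3. Stack: [3]
LOAD_CONST → push 1. Stack: [3, 1]
BINARY_OP + → 3 + 1 = 4. Stack: [4]
STORE_FAST i → i=4. Stack: []
LOAD_FAST i → push 4. Stack: [4]
LOAD_CONST → push 4. Stack: [4, 4]
COMPARE_OP bool(<) → 4 vs 4 = False. Stack: [False]
POP_JUMP_IF_FALSE → pop False; jump. Stack: []
LOAD_FAST q → push 1. Stack: [1]
RETURN_VALUE → return 1.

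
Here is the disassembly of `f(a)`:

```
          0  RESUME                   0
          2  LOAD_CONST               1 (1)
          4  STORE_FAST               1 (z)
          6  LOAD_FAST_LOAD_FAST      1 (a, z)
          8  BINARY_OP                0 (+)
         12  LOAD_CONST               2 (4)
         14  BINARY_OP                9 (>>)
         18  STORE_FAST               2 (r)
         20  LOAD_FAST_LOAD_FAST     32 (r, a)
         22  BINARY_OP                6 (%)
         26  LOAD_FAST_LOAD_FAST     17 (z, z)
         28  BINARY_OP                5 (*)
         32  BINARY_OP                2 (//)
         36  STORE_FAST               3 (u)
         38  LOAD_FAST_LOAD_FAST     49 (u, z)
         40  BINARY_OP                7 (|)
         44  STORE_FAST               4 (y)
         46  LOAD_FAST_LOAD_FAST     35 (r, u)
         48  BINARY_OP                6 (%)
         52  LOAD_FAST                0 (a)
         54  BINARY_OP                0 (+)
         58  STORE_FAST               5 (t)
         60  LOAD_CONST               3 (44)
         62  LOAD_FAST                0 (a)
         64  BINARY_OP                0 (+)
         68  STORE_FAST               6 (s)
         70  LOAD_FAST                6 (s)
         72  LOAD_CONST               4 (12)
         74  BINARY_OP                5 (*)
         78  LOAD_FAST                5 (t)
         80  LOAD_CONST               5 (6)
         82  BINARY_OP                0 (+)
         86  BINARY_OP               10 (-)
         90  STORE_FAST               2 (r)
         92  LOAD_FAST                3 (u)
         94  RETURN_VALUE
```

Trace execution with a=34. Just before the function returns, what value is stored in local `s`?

78

LOAD_CONST → push 1. Stack: [1]
STORE_FAST z → z=1. Stack: []
LOAD_FAST_LOAD_FAST a,z → push 34,1. Stack: [34, 1]
BINARY_OP + → 34 + 1 = 35. Stack: [35]
LOAD_CONST → push 4. Stack: [35, 4]
BINARY_OP >> → 35 >> 4 = 2. Stack: [2]
STORE_FAST r → r=2. Stack: []
LOAD_FAST_LOAD_FAST r,a → push 2,34. Stack: [2, 34]
BINARY_OP % → 2 % 34 = 2. Stack: [2]
LOAD_FAST_LOAD_FAST z,z → push 1,1. Stack: [2, 1, 1]
BINARY_OP * → 1 * 1 = 1. Stack: [2, 1]
BINARY_OP // → 2 // 1 = 2. Stack: [2]
STORE_FAST u → u=2. Stack: []
LOAD_FAST_LOAD_FAST u,z → push 2,1. Stack: [2, 1]
BINARY_OP | → 2 | 1 = 3. Stack: [3]
STORE_FAST y → y=3. Stack: []
LOAD_FAST_LOAD_FAST r,u → push 2,2. Stack: [2, 2]
BINARY_OP % → 2 % 2 = 0. Stack: [0]
LOAD_FAST a → push 34. Stack: [0, 34]
BINARY_OP + → 0 + 34 = 34. Stack: [34]
STORE_FAST t → t=34. Stack: []
LOAD_CONST → push 44. Stack: [44]
LOAD_FAST a → push 34. Stack: [44, 34]
BINARY_OP + → 44 + 34 = 78. Stack: [78]
STORE_FAST s → s=78. Stack: []
LOAD_FAST s → push 78. Stack: [78]
LOAD_CONST → push 12. Stack: [78, 12]
BINARY_OP * → 78 * 12 = 936. Stack: [936]
LOAD_FAST t → push 34. Stack: [936, 34]
LOAD_CONST → push 6. Stack: [936, 34, 6]
BINARY_OP + → 34 + 6 = 40. Stack: [936, 40]
BINARY_OP - → 936 - 40 = 896. Stack: [896]
STORE_FAST r → r=896. Stack: []
LOAD_FAST u → push 2. Stack: [2]
RETURN_VALUE → return 2.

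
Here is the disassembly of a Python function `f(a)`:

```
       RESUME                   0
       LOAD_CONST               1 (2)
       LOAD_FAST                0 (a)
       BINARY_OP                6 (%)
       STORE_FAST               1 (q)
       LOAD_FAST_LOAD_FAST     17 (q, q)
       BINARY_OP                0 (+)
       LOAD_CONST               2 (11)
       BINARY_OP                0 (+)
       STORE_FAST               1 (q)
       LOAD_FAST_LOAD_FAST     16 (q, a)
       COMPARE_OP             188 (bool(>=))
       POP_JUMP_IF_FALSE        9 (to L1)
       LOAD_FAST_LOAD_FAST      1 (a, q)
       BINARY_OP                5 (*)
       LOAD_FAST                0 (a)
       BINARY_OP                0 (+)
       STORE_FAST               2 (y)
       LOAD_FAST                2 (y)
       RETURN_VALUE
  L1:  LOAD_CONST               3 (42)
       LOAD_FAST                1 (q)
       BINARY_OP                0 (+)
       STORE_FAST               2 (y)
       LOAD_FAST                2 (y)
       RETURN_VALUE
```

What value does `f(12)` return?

LOAD_CONST → push 2. Stack: [2]
LOAD_FAST a → push 12. Stack: [2, 12]
BINARY_OP % → 2 % 12 = 2. Stack: [2]
STORE_FAST q → q=2. Stack: []
LOAD_FAST_LOAD_FAST q,q → push 2,2. Stack: [2, 2]
BINARY_OP + → 2 + 2 = 4. Stack: [4]
LOAD_CONST → push 11. Stack: [4, 11]
BINARY_OP + → 4 + 11 = 15. Stack: [15]
STORE_FAST q → q=15. Stack: []
LOAD_FAST_LOAD_FAST q,a → push 15,12. Stack: [15, 12]
COMPARE_OP bool(>=) → 15 vs 12 = True. Stack: [True]
POP_JUMP_IF_FALSE → pop True; no jump. Stack: []
LOAD_FAST_LOAD_FAST a,q → push 12,15. Stack: [12, 15]
BINARY_OP * → 12 * 15 = 180. Stack: [180]
LOAD_FAST a → push 12. Stack: [180, 12]
BINARY_OP + → 180 + 12 = 192. Stack: [192]
STORE_FAST y → y=192. Stack: []
LOAD_FAST y → push 192. Stack: [192]
RETURN_VALUE → return 192.

192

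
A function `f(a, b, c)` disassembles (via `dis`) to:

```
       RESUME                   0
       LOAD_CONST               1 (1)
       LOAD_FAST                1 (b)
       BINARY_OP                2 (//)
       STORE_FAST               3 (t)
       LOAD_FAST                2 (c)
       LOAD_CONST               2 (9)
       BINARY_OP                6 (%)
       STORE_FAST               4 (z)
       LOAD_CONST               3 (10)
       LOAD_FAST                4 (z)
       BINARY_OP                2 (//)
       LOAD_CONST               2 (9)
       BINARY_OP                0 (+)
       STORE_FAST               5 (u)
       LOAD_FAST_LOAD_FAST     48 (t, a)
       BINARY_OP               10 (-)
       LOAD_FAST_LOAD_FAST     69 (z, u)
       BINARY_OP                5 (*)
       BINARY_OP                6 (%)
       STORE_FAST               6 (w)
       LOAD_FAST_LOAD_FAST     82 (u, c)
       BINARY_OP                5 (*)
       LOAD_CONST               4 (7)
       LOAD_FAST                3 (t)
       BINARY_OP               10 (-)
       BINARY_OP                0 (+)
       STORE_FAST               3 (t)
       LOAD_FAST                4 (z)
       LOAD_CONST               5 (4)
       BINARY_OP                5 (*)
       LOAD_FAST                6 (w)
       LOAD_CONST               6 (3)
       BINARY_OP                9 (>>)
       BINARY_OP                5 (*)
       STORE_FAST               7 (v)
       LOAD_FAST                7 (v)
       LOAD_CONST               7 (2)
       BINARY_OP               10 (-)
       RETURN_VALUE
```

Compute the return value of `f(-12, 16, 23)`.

LOAD_CONST → push 1. Stack: [1]
LOAD_FAST b → push 16. Stack: [1, 16]
BINARY_OP // → 1 // 16 = 0. Stack: [0]
STORE_FAST t → t=0. Stack: []
LOAD_FAST c → push 23. Stack: [23]
LOAD_CONST → push 9. Stack: [23, 9]
BINARY_OP % → 23 % 9 = 5. Stack: [5]
STORE_FAST z → z=5. Stack: []
LOAD_CONST → push 10. Stack: [10]
LOAD_FAST z → push 5. Stack: [10, 5]
BINARY_OP // → 10 // 5 = 2. Stack: [2]
LOAD_CONST → push 9. Stack: [2, 9]
BINARY_OP + → 2 + 9 = 11. Stack: [11]
STORE_FAST u → u=11. Stack: []
LOAD_FAST_LOAD_FAST t,a → push 0,-12. Stack: [0, -12]
BINARY_OP - → 0 - -12 = 12. Stack: [12]
LOAD_FAST_LOAD_FAST z,u → push 5,11. Stack: [12, 5, 11]
BINARY_OP * → 5 * 11 = 55. Stack: [12, 55]
BINARY_OP % → 12 % 55 = 12. Stack: [12]
STORE_FAST w → w=12. Stack: []
LOAD_FAST_LOAD_FAST u,c → push 11,23. Stack: [11, 23]
BINARY_OP * → 11 * 23 = 253. Stack: [253]
LOAD_CONST → push 7. Stack: [253, 7]
LOAD_FAST t → push 0. Stack: [253, 7, 0]
BINARY_OP - → 7 - 0 = 7. Stack: [253, 7]
BINARY_OP + → 253 + 7 = 260. Stack: [260]
STORE_FAST t → t=260. Stack: []
LOAD_FAST z → push 5. Stack: [5]
LOAD_CONST → push 4. Stack: [5, 4]
BINARY_OP * → 5 * 4 = 20. Stack: [20]
LOAD_FAST w → push 12. Stack: [20, 12]
LOAD_CONST → push 3. Stack: [20, 12, 3]
BINARY_OP >> → 12 >> 3 = 1. Stack: [20, 1]
BINARY_OP * → 20 * 1 = 20. Stack: [20]
STORE_FAST v → v=20. Stack: []
LOAD_FAST v → push 20. Stack: [20]
LOAD_CONST → push 2. Stack: [20, 2]
BINARY_OP - → 20 - 2 = 18. Stack: [18]
RETURN_VALUE → return 18.

18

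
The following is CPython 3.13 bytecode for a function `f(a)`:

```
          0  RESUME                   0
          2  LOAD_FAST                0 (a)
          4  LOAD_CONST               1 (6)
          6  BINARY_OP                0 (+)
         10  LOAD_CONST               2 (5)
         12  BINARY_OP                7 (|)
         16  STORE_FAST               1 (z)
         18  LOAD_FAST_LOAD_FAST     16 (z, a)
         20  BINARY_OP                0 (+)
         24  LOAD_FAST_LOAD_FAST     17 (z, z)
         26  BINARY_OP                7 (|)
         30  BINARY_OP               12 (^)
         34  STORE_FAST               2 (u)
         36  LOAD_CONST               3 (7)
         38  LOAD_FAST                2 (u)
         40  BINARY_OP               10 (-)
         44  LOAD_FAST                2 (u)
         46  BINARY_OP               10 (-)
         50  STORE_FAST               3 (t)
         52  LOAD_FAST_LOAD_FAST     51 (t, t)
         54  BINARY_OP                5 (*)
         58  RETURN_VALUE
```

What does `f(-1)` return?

LOAD_FAST a → push -1. Stack: [-1]
LOAD_CONST → push 6. Stack: [-1, 6]
BINARY_OP + → -1 + 6 = 5. Stack: [5]
LOAD_CONST → push 5. Stack: [5, 5]
BINARY_OP | → 5 | 5 = 5. Stack: [5]
STORE_FAST z → z=5. Stack: []
LOAD_FAST_LOAD_FAST z,a → push 5,-1. Stack: [5, -1]
BINARY_OP + → 5 + -1 = 4. Stack: [4]
LOAD_FAST_LOAD_FAST z,z → push 5,5. Stack: [4, 5, 5]
BINARY_OP | → 5 | 5 = 5. Stack: [4, 5]
BINARY_OP ^ → 4 ^ 5 = 1. Stack: [1]
STORE_FAST u → u=1. Stack: []
LOAD_CONST → push 7. Stack: [7]
LOAD_FAST u → push 1. Stack: [7, 1]
BINARY_OP - → 7 - 1 = 6. Stack: [6]
LOAD_FAST u → push 1. Stack: [6, 1]
BINARY_OP - → 6 - 1 = 5. Stack: [5]
STORE_FAST t → t=5. Stack: []
LOAD_FAST_LOAD_FAST t,t → push 5,5. Stack: [5, 5]
BINARY_OP * → 5 * 5 = 25. Stack: [25]
RETURN_VALUE → return 25.

25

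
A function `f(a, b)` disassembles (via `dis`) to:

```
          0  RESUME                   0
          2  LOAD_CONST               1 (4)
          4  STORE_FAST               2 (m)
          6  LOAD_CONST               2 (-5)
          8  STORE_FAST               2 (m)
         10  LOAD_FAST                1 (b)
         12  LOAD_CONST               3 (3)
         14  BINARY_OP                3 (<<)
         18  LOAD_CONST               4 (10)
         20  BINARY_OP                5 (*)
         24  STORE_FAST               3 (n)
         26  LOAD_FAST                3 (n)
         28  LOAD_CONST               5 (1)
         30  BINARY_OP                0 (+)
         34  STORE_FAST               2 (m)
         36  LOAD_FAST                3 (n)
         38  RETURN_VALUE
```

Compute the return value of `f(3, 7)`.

560

LOAD_CONST → push 4. Stack: [4]
STORE_FAST m → m=4. Stack: []
LOAD_CONST → push -5. Stack: [-5]
STORE_FAST m → m=-5. Stack: []
LOAD_FAST b → push 7. Stack: [7]
LOAD_CONST → push 3. Stack: [7, 3]
BINARY_OP << → 7 << 3 = 56. Stack: [56]
LOAD_CONST → push 10. Stack: [56, 10]
BINARY_OP * → 56 * 10 = 560. Stack: [560]
STORE_FAST n → n=560. Stack: []
LOAD_FAST n → push 560. Stack: [560]
LOAD_CONST → push 1. Stack: [560, 1]
BINARY_OP + → 560 + 1 = 561. Stack: [561]
STORE_FAST m → m=561. Stack: []
LOAD_FAST n → push 560. Stack: [560]
RETURN_VALUE → return 560.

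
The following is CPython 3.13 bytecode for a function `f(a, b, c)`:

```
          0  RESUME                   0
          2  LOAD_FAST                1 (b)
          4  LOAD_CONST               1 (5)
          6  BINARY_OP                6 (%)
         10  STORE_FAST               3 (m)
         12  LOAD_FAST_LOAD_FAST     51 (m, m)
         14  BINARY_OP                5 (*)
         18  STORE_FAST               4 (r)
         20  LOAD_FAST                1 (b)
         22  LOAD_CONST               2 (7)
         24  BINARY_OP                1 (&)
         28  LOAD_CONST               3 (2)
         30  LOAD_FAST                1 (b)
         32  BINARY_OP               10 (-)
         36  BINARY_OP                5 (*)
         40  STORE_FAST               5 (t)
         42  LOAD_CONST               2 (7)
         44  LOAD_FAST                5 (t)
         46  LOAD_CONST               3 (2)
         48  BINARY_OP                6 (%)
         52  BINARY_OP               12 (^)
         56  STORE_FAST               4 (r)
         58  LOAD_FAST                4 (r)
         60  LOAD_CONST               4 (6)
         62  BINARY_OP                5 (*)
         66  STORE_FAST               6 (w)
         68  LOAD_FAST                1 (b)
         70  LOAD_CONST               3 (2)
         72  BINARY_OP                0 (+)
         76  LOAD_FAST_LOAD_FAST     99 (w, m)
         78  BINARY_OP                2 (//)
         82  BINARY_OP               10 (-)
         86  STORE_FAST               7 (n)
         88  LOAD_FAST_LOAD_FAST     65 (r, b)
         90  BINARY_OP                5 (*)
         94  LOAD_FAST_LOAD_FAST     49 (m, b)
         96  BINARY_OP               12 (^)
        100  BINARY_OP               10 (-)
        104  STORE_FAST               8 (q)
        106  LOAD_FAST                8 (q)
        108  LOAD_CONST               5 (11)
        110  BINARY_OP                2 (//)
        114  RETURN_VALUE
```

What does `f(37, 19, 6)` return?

LOAD_FAST b → push 19. Stack: [19]
LOAD_CONST → push 5. Stack: [19, 5]
BINARY_OP % → 19 % 5 = 4. Stack: [4]
STORE_FAST m → m=4. Stack: []
LOAD_FAST_LOAD_FAST m,m → push 4,4. Stack: [4, 4]
BINARY_OP * → 4 * 4 = 16. Stack: [16]
STORE_FAST r → r=16. Stack: []
LOAD_FAST b → push 19. Stack: [19]
LOAD_CONST → push 7. Stack: [19, 7]
BINARY_OP & → 19 & 7 = 3. Stack: [3]
LOAD_CONST → push 2. Stack: [3, 2]
LOAD_FAST b → push 19. Stack: [3, 2, 19]
BINARY_OP - → 2 - 19 = -17. Stack: [3, -17]
BINARY_OP * → 3 * -17 = -51. Stack: [-51]
STORE_FAST t → t=-51. Stack: []
LOAD_CONST → push 7. Stack: [7]
LOAD_FAST t → push -51. Stack: [7, -51]
LOAD_CONST → push 2. Stack: [7, -51, 2]
BINARY_OP % → -51 % 2 = 1. Stack: [7, 1]
BINARY_OP ^ → 7 ^ 1 = 6. Stack: [6]
STORE_FAST r → r=6. Stack: []
LOAD_FAST r → push 6. Stack: [6]
LOAD_CONST → push 6. Stack: [6, 6]
BINARY_OP * → 6 * 6 = 36. Stack: [36]
STORE_FAST w → w=36. Stack: []
LOAD_FAST b → push 19. Stack: [19]
LOAD_CONST → push 2. Stack: [19, 2]
BINARY_OP + → 19 + 2 = 21. Stack: [21]
LOAD_FAST_LOAD_FAST w,m → push 36,4. Stack: [21, 36, 4]
BINARY_OP // → 36 // 4 = 9. Stack: [21, 9]
BINARY_OP - → 21 - 9 = 12. Stack: [12]
STORE_FAST n → n=12. Stack: []
LOAD_FAST_LOAD_FAST r,b → push 6,19. Stack: [6, 19]
BINARY_OP * → 6 * 19 = 114. Stack: [114]
LOAD_FAST_LOAD_FAST m,b → push 4,19. Stack: [114, 4, 19]
BINARY_OP ^ → 4 ^ 19 = 23. Stack: [114, 23]
BINARY_OP - → 114 - 23 = 91. Stack: [91]
STORE_FAST q → q=91. Stack: []
LOAD_FAST q → push 91. Stack: [91]
LOAD_CONST → push 11. Stack: [91, 11]
BINARY_OP // → 91 // 11 = 8. Stack: [8]
RETURN_VALUE → return 8.

8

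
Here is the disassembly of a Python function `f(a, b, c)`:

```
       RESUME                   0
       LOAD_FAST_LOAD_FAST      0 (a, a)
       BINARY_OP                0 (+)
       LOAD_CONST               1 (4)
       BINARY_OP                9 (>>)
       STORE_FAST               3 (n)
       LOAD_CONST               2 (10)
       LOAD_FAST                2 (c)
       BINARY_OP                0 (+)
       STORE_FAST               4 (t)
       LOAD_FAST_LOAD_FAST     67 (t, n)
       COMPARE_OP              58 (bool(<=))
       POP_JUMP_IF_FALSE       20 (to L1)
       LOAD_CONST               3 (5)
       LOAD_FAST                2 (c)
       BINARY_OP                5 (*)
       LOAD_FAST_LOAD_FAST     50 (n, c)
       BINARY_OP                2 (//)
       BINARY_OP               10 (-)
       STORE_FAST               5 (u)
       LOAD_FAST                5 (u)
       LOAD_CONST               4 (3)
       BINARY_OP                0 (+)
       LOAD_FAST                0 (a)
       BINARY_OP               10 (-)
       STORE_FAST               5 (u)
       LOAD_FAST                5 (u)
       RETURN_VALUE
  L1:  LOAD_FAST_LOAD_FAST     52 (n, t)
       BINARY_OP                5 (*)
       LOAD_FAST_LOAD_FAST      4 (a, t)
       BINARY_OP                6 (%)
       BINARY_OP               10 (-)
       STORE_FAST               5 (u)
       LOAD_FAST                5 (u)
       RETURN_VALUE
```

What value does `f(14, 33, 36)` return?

LOAD_FAST_LOAD_FAST a,a → push 14,14. Stack: [14, 14]
BINARY_OP + → 14 + 14 = 28. Stack: [28]
LOAD_CONST → push 4. Stack: [28, 4]
BINARY_OP >> → 28 >> 4 = 1. Stack: [1]
STORE_FAST n → n=1. Stack: []
LOAD_CONST → push 10. Stack: [10]
LOAD_FAST c → push 36. Stack: [10, 36]
BINARY_OP + → 10 + 36 = 46. Stack: [46]
STORE_FAST t → t=46. Stack: []
LOAD_FAST_LOAD_FAST t,n → push 46,1. Stack: [46, 1]
COMPARE_OP bool(<=) → 46 vs 1 = False. Stack: [False]
POP_JUMP_IF_FALSE → pop False; jump. Stack: []
LOAD_FAST_LOAD_FAST n,t → push 1,46. Stack: [1, 46]
BINARY_OP * → 1 * 46 = 46. Stack: [46]
LOAD_FAST_LOAD_FAST a,t → push 14,46. Stack: [46, 14, 46]
BINARY_OP % → 14 % 46 = 14. Stack: [46, 14]
BINARY_OP - → 46 - 14 = 32. Stack: [32]
STORE_FAST u → u=32. Stack: []
LOAD_FAST u → push 32. Stack: [32]
RETURN_VALUE → return 32.

32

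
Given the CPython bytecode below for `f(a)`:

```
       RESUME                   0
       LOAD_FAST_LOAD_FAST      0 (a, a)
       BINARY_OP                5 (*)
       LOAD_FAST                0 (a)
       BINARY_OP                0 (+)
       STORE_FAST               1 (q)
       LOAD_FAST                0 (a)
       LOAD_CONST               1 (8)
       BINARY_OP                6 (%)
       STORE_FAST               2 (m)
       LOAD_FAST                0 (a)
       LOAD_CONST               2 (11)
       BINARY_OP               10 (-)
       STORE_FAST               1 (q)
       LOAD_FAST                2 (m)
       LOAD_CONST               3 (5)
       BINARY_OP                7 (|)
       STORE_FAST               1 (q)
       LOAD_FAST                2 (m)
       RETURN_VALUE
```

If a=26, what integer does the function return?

2

LOAD_FAST_LOAD_FAST a,a → push 26,26. Stack: [26, 26]
BINARY_OP * → 26 * 26 = 676. Stack: [676]
LOAD_FAST a → push 26. Stack: [676, 26]
BINARY_OP + → 676 + 26 = 702. Stack: [702]
STORE_FAST q → q=702. Stack: []
LOAD_FAST a → push 26. Stack: [26]
LOAD_CONST → push 8. Stack: [26, 8]
BINARY_OP % → 26 % 8 = 2. Stack: [2]
STORE_FAST m → m=2. Stack: []
LOAD_FAST a → push 26. Stack: [26]
LOAD_CONST → push 11. Stack: [26, 11]
BINARY_OP - → 26 - 11 = 15. Stack: [15]
STORE_FAST q → q=15. Stack: []
LOAD_FAST m → push 2. Stack: [2]
LOAD_CONST → push 5. Stack: [2, 5]
BINARY_OP | → 2 | 5 = 7. Stack: [7]
STORE_FAST q → q=7. Stack: []
LOAD_FAST m → push 2. Stack: [2]
RETURN_VALUE → return 2.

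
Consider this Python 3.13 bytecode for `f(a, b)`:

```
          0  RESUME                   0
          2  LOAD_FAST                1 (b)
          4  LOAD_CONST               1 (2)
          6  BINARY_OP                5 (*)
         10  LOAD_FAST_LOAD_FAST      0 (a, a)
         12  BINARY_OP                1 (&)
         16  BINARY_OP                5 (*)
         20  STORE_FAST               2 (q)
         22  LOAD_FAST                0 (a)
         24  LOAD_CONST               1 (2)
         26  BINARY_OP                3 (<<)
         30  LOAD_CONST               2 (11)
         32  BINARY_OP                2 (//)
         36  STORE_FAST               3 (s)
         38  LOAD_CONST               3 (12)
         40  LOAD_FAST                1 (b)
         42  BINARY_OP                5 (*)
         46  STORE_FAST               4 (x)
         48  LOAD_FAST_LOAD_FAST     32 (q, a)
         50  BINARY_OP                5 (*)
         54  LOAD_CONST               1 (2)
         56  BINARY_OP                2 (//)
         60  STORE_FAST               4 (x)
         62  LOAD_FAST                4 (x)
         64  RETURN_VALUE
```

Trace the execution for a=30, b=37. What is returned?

LOAD_FAST b → push 37. Stack: [37]
LOAD_CONST → push 2. Stack: [37, 2]
BINARY_OP * → 37 * 2 = 74. Stack: [74]
LOAD_FAST_LOAD_FAST a,a → push 30,30. Stack: [74, 30, 30]
BINARY_OP & → 30 & 30 = 30. Stack: [74, 30]
BINARY_OP * → 74 * 30 = 2220. Stack: [2220]
STORE_FAST q → q=2220. Stack: []
LOAD_FAST a → push 30. Stack: [30]
LOAD_CONST → push 2. Stack: [30, 2]
BINARY_OP << → 30 << 2 = 120. Stack: [120]
LOAD_CONST → push 11. Stack: [120, 11]
BINARY_OP // → 120 // 11 = 10. Stack: [10]
STORE_FAST s → s=10. Stack: []
LOAD_CONST → push 12. Stack: [12]
LOAD_FAST b → push 37. Stack: [12, 37]
BINARY_OP * → 12 * 37 = 444. Stack: [444]
STORE_FAST x → x=444. Stack: []
LOAD_FAST_LOAD_FAST q,a → push 2220,30. Stack: [2220, 30]
BINARY_OP * → 2220 * 30 = 66600. Stack: [66600]
LOAD_CONST → push 2. Stack: [66600, 2]
BINARY_OP // → 66600 // 2 = 33300. Stack: [33300]
STORE_FAST x → x=33300. Stack: []
LOAD_FAST x → push 33300. Stack: [33300]
RETURN_VALUE → return 33300.

33300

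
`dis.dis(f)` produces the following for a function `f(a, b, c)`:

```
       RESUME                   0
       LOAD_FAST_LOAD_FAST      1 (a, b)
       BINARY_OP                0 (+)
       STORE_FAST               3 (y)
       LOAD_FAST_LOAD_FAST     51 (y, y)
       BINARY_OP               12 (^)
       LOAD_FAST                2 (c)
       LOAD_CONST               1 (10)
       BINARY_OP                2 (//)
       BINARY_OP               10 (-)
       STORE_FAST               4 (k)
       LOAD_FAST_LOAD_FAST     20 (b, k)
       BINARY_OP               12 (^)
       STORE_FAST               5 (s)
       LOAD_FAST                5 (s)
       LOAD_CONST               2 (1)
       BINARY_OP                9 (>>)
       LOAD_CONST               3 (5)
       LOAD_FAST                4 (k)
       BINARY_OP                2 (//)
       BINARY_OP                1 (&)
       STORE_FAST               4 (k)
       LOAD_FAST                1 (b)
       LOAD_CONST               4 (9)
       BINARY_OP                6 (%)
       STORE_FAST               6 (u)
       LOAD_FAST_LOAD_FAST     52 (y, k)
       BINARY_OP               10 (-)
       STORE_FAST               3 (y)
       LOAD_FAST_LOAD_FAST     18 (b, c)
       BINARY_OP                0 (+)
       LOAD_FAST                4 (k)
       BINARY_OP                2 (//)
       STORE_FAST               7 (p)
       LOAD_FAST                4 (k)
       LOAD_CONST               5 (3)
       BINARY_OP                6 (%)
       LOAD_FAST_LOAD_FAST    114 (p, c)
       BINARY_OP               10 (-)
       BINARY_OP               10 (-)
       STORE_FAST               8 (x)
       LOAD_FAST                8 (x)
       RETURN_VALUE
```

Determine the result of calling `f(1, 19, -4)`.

LOAD_FAST_LOAD_FAST a,b → push 1,19. Stack: [1, 19]
BINARY_OP + → 1 + 19 = 20. Stack: [20]
STORE_FAST y → y=20. Stack: []
LOAD_FAST_LOAD_FAST y,y → push 20,20. Stack: [20, 20]
BINARY_OP ^ → 20 ^ 20 = 0. Stack: [0]
LOAD_FAST c → push -4. Stack: [0, -4]
LOAD_CONST → push 10. Stack: [0, -4, 10]
BINARY_OP // → -4 // 10 = -1. Stack: [0, -1]
BINARY_OP - → 0 - -1 = 1. Stack: [1]
STORE_FAST k → k=1. Stack: []
LOAD_FAST_LOAD_FAST b,k → push 19,1. Stack: [19, 1]
BINARY_OP ^ → 19 ^ 1 = 18. Stack: [18]
STORE_FAST s → s=18. Stack: []
LOAD_FAST s → push 18. Stack: [18]
LOAD_CONST → push 1. Stack: [18, 1]
BINARY_OP >> → 18 >> 1 = 9. Stack: [9]
LOAD_CONST → push 5. Stack: [9, 5]
LOAD_FAST k → push 1. Stack: [9, 5, 1]
BINARY_OP // → 5 // 1 = 5. Stack: [9, 5]
BINARY_OP & → 9 & 5 = 1. Stack: [1]
STORE_FAST k → k=1. Stack: []
LOAD_FAST b → push 19. Stack: [19]
LOAD_CONST → push 9. Stack: [19, 9]
BINARY_OP % → 19 % 9 = 1. Stack: [1]
STORE_FAST u → u=1. Stack: []
LOAD_FAST_LOAD_FAST y,k → push 20,1. Stack: [20, 1]
BINARY_OP - → 20 - 1 = 19. Stack: [19]
STORE_FAST y → y=19. Stack: []
LOAD_FAST_LOAD_FAST b,c → push 19,-4. Stack: [19, -4]
BINARY_OP + → 19 + -4 = 15. Stack: [15]
LOAD_FAST k → push 1. Stack: [15, 1]
BINARY_OP // → 15 // 1 = 15. Stack: [15]
STORE_FAST p → p=15. Stack: []
LOAD_FAST k → push 1. Stack: [1]
LOAD_CONST → push 3. Stack: [1, 3]
BINARY_OP % → 1 % 3 = 1. Stack: [1]
LOAD_FAST_LOAD_FAST p,c → push 15,-4. Stack: [1, 15, -4]
BINARY_OP - → 15 - -4 = 19. Stack: [1, 19]
BINARY_OP - → 1 - 19 = -18. Stack: [-18]
STORE_FAST x → x=-18. Stack: []
LOAD_FAST x → push -18. Stack: [-18]
RETURN_VALUE → return -18.

-18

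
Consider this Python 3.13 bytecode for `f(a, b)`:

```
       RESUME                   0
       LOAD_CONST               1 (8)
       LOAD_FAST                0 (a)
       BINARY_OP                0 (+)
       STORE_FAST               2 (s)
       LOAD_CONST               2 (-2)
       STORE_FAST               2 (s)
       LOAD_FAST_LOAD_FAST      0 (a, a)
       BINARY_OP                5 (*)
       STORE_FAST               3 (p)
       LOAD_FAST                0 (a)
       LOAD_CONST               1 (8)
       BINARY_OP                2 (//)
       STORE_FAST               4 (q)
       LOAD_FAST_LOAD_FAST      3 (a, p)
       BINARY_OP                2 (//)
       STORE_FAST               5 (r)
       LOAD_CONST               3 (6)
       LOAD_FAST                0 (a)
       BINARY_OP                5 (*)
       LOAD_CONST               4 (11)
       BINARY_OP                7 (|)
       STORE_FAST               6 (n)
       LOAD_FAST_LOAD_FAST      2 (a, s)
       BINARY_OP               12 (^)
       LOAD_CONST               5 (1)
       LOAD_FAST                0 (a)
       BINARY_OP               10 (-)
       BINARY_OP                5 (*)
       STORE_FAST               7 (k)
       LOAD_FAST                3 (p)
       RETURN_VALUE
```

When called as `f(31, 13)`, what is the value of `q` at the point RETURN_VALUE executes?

LOAD_CONST → push 8. Stack: [8]
LOAD_FAST a → push 31. Stack: [8, 31]
BINARY_OP + → 8 + 31 = 39. Stack: [39]
STORE_FAST s → s=39. Stack: []
LOAD_CONST → push -2. Stack: [-2]
STORE_FAST s → s=-2. Stack: []
LOAD_FAST_LOAD_FAST a,a → push 31,31. Stack: [31, 31]
BINARY_OP * → 31 * 31 = 961. Stack: [961]
STORE_FAST p → p=961. Stack: []
LOAD_FAST a → push 31. Stack: [31]
LOAD_CONST → push 8. Stack: [31, 8]
BINARY_OP // → 31 // 8 = 3. Stack: [3]
STORE_FAST q → q=3. Stack: []
LOAD_FAST_LOAD_FAST a,p → push 31,961. Stack: [31, 961]
BINARY_OP // → 31 // 961 = 0. Stack: [0]
STORE_FAST r → r=0. Stack: []
LOAD_CONST → push 6. Stack: [6]
LOAD_FAST a → push 31. Stack: [6, 31]
BINARY_OP * → 6 * 31 = 186. Stack: [186]
LOAD_CONST → push 11. Stack: [186, 11]
BINARY_OP | → 186 | 11 = 187. Stack: [187]
STORE_FAST n → n=187. Stack: []
LOAD_FAST_LOAD_FAST a,s → push 31,-2. Stack: [31, -2]
BINARY_OP ^ → 31 ^ -2 = -31. Stack: [-31]
LOAD_CONST → push 1. Stack: [-31, 1]
LOAD_FAST a → push 31. Stack: [-31, 1, 31]
BINARY_OP - → 1 - 31 = -30. Stack: [-31, -30]
BINARY_OP * → -31 * -30 = 930. Stack: [930]
STORE_FAST k → k=930. Stack: []
LOAD_FAST p → push 961. Stack: [961]
RETURN_VALUE → return 961.

3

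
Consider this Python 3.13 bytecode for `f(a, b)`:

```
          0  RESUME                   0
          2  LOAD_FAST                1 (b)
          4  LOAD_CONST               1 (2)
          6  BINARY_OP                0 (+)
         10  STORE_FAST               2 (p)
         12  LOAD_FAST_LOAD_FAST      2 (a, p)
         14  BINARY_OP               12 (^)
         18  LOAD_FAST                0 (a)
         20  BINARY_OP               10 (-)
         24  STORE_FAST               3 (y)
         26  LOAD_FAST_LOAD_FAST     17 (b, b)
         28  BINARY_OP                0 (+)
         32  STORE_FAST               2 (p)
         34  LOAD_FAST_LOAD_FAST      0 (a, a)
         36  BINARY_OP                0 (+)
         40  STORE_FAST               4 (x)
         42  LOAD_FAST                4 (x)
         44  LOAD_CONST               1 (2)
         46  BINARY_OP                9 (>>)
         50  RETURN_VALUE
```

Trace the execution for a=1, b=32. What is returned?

LOAD_FAST b → push 32. Stack: [32]
LOAD_CONST → push 2. Stack: [32, 2]
BINARY_OP + → 32 + 2 = 34. Stack: [34]
STORE_FAST p → p=34. Stack: []
LOAD_FAST_LOAD_FAST a,p → push 1,34. Stack: [1, 34]
BINARY_OP ^ → 1 ^ 34 = 35. Stack: [35]
LOAD_FAST a → push 1. Stack: [35, 1]
BINARY_OP - → 35 - 1 = 34. Stack: [34]
STORE_FAST y → y=34. Stack: []
LOAD_FAST_LOAD_FAST b,b → push 32,32. Stack: [32, 32]
BINARY_OP + → 32 + 32 = 64. Stack: [64]
STORE_FAST p → p=64. Stack: []
LOAD_FAST_LOAD_FAST a,a → push 1,1. Stack: [1, 1]
BINARY_OP + → 1 + 1 = 2. Stack: [2]
STORE_FAST x → x=2. Stack: []
LOAD_FAST x → push 2. Stack: [2]
LOAD_CONST → push 2. Stack: [2, 2]
BINARY_OP >> → 2 >> 2 = 0. Stack: [0]
RETURN_VALUE → return 0.

0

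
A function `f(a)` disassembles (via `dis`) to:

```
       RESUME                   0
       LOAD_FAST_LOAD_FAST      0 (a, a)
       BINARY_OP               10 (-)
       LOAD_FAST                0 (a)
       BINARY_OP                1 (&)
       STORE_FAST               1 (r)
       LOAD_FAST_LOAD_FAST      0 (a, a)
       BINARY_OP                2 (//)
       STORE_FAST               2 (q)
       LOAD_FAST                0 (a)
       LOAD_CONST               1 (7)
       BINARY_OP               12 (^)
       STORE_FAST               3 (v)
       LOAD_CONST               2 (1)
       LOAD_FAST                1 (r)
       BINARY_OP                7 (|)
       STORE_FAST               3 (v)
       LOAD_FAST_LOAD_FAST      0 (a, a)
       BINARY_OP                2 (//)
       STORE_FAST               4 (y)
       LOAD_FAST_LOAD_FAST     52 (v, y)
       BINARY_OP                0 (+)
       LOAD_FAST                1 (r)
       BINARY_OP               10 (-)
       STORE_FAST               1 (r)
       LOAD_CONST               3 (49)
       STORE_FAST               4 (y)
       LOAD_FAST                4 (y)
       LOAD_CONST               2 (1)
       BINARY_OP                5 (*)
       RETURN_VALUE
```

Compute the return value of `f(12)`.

LOAD_FAST_LOAD_FAST a,a → push 12,12. Stack: [12, 12]
BINARY_OP - → 12 - 12 = 0. Stack: [0]
LOAD_FAST a → push 12. Stack: [0, 12]
BINARY_OP & → 0 & 12 = 0. Stack: [0]
STORE_FAST r → r=0. Stack: []
LOAD_FAST_LOAD_FAST a,a → push 12,12. Stack: [12, 12]
BINARY_OP // → 12 // 12 = 1. Stack: [1]
STORE_FAST q → q=1. Stack: []
LOAD_FAST a → push 12. Stack: [12]
LOAD_CONST → push 7. Stack: [12, 7]
BINARY_OP ^ → 12 ^ 7 = 11. Stack: [11]
STORE_FAST v → v=11. Stack: []
LOAD_CONST → push 1. Stack: [1]
LOAD_FAST r → push 0. Stack: [1, 0]
BINARY_OP | → 1 | 0 = 1. Stack: [1]
STORE_FAST v → v=1. Stack: []
LOAD_FAST_LOAD_FAST a,a → push 12,12. Stack: [12, 12]
BINARY_OP // → 12 // 12 = 1. Stack: [1]
STORE_FAST y → y=1. Stack: []
LOAD_FAST_LOAD_FAST v,y → push 1,1. Stack: [1, 1]
BINARY_OP + → 1 + 1 = 2. Stack: [2]
LOAD_FAST r → push 0. Stack: [2, 0]
BINARY_OP - → 2 - 0 = 2. Stack: [2]
STORE_FAST r → r=2. Stack: []
LOAD_CONST → push 49. Stack: [49]
STORE_FAST y → y=49. Stack: []
LOAD_FAST y → push 49. Stack: [49]
LOAD_CONST → push 1. Stack: [49, 1]
BINARY_OP * → 49 * 1 = 49. Stack: [49]
RETURN_VALUE → return 49.

49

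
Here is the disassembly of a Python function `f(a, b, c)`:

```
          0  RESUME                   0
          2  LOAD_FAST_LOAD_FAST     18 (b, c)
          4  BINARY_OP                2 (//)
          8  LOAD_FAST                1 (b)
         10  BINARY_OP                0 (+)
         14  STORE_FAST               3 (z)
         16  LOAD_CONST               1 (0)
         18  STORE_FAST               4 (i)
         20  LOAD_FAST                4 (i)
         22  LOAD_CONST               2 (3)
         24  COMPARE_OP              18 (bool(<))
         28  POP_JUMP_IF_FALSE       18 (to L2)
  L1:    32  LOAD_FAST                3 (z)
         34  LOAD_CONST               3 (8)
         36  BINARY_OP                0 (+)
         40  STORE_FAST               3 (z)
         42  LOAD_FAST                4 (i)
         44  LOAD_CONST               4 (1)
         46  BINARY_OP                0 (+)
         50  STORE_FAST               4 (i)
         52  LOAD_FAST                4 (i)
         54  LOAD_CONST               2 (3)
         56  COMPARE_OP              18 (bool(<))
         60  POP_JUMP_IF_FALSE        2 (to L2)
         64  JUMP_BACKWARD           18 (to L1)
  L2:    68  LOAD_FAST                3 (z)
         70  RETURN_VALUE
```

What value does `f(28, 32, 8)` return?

60

LOAD_FAST_LOAD_FAST b,c → push 32,8. Stack: [32, 8]
BINARY_OP // → 32 // 8 = 4. Stack: [4]
LOAD_FAST b → push 32. Stack: [4, 32]
BINARY_OP + → 4 + 32 = 36. Stack: [36]
STORE_FAST z → z=36. Stack: []
LOAD_CONST → push 0. Stack: [0]
STORE_FAST i → i=0. Stack: []
LOAD_FAST i → push 0. Stack: [0]
LOAD_CONST → push 3. Stack: [0, 3]
COMPARE_OP bool(<) → 0 vs 3 = True. Stack: [True]
POP_JUMP_IF_FALSE → pop True; no jump. Stack: []
LOAD_FAST z → push 36. Stack: [36]
LOAD_CONST → push 8. Stack: [36, 8]
BINARY_OP + → 36 + 8 = 44. Stack: [44]
STORE_FAST z → z=44. Stack: []
LOAD_FAST i → push 0. Stack: [0]
LOAD_CONST → push 1. Stack: [0, 1]
BINARY_OP + → 0 + 1 = 1. Stack: [1]
STORE_FAST i → i=1. Stack: []
LOAD_FAST i → push 1. Stack: [1]
LOAD_CONST → push 3. Stack: [1, 3]
COMPARE_OP bool(<) → 1 vs 3 = True. Stack: [True]
POP_JUMP_IF_FALSE → pop True; no jump. Stack: []
LOAD_FAST z → push 44. Stack: [44]
LOAD_CONST → push 8. Stack: [44, 8]
BINARY_OP + → 44 + 8 = 52. Stack: [52]
STORE_FAST z → z=52. Stack: []
LOAD_FAST i → push 1. Stack: [1]
LOAD_CONST → push 1. Stack: [1, 1]
BINARY_OP + → 1 + 1 = 2. Stack: [2]
STORE_FAST i → i=2. Stack: []
LOAD_FAST i → push 2. Stack: [2]
LOAD_CONST → push 3. Stack: [2, 3]
COMPARE_OP bool(<) → 2 vs 3 = True. Stack: [True]
POP_JUMP_IF_FALSE → pop True; no jump. Stack: []
LOAD_FAST z → push 52. Stack: [52]
LOAD_CONST → push 8. Stack: [52, 8]
BINARY_OP + → 52 + 8 = 60. Stack: [60]
STORE_FAST z → z=60. Stack: []
LOAD_FAST i → push 2. Stack: [2]
LOAD_CONST → push 1. Stack: [2, 1]
BINARY_OP + → 2 + 1 = 3. Stack: [3]
STORE_FAST i → i=3. Stack: []
LOAD_FAST i → push 3. Stack: [3]
LOAD_CONST → push 3. Stack: [3, 3]
COMPARE_OP bool(<) → 3 vs 3 = False. Stack: [False]
POP_JUMP_IF_FALSE → pop False; jump. Stack: []
LOAD_FAST z → push 60. Stack: [60]
RETURN_VALUE → return 60.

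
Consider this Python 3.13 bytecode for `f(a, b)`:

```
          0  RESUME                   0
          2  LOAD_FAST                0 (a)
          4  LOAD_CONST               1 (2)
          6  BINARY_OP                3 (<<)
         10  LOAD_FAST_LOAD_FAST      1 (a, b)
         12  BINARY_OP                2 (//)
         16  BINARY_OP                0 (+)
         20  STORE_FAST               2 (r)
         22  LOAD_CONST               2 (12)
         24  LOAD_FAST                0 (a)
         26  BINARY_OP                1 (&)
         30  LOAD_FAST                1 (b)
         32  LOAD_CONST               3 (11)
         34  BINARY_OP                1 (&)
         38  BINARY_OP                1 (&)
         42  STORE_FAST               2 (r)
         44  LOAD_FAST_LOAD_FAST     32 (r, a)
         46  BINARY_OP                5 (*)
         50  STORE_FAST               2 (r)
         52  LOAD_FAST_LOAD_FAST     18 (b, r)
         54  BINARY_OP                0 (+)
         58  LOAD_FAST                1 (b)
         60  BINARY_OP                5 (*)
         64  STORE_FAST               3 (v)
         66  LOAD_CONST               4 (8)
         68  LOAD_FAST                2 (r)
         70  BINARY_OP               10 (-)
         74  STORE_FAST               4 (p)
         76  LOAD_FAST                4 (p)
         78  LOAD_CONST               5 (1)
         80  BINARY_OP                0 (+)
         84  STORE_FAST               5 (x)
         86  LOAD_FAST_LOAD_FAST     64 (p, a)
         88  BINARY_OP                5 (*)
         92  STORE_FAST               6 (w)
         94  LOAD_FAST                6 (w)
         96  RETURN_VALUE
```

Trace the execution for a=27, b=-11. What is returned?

LOAD_FAST a → push 27. Stack: [27]
LOAD_CONST → push 2. Stack: [27, 2]
BINARY_OP << → 27 << 2 = 108. Stack: [108]
LOAD_FAST_LOAD_FAST a,b → push 27,-11. Stack: [108, 27, -11]
BINARY_OP // → 27 // -11 = -3. Stack: [108, -3]
BINARY_OP + → 108 + -3 = 105. Stack: [105]
STORE_FAST r → r=105. Stack: []
LOAD_CONST → push 12. Stack: [12]
LOAD_FAST a → push 27. Stack: [12, 27]
BINARY_OP & → 12 & 27 = 8. Stack: [8]
LOAD_FAST b → push -11. Stack: [8, -11]
LOAD_CONST → push 11. Stack: [8, -11, 11]
BINARY_OP & → -11 & 11 = 1. Stack: [8, 1]
BINARY_OP & → 8 & 1 = 0. Stack: [0]
STORE_FAST r → r=0. Stack: []
LOAD_FAST_LOAD_FAST r,a → push 0,27. Stack: [0, 27]
BINARY_OP * → 0 * 27 = 0. Stack: [0]
STORE_FAST r → r=0. Stack: []
LOAD_FAST_LOAD_FAST b,r → push -11,0. Stack: [-11, 0]
BINARY_OP + → -11 + 0 = -11. Stack: [-11]
LOAD_FAST b → push -11. Stack: [-11, -11]
BINARY_OP * → -11 * -11 = 121. Stack: [121]
STORE_FAST v → v=121. Stack: []
LOAD_CONST → push 8. Stack: [8]
LOAD_FAST r → push 0. Stack: [8, 0]
BINARY_OP - → 8 - 0 = 8. Stack: [8]
STORE_FAST p → p=8. Stack: []
LOAD_FAST p → push 8. Stack: [8]
LOAD_CONST → push 1. Stack: [8, 1]
BINARY_OP + → 8 + 1 = 9. Stack: [9]
STORE_FAST x → x=9. Stack: []
LOAD_FAST_LOAD_FAST p,a → push 8,27. Stack: [8, 27]
BINARY_OP * → 8 * 27 = 216. Stack: [216]
STORE_FAST w → w=216. Stack: []
LOAD_FAST w → push 216. Stack: [216]
RETURN_VALUE → return 216.

216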